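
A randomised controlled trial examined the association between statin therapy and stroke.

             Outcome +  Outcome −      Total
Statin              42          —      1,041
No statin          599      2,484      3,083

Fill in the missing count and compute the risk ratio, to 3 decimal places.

The missing cell is in the exposed row: 1041 − 42 = 999.
So a = 42, b = 999, c = 599, d = 2484.
RR = [a/(a+b)] / [c/(c+d)] = (42/1041) / (599/3083) = 0.04035/0.19429 = 0.20766

0.208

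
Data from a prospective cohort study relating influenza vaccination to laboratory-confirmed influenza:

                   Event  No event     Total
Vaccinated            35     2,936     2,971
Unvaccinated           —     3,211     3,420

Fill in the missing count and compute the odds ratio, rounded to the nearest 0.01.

The missing cell is in the unexposed row: 3420 − 3211 = 209.
So a = 35, b = 2936, c = 209, d = 3211.
OR = (a·d)/(b·c) = (35 × 3211) / (2936 × 209) = 112385 / 613624 = 0.18315

0.18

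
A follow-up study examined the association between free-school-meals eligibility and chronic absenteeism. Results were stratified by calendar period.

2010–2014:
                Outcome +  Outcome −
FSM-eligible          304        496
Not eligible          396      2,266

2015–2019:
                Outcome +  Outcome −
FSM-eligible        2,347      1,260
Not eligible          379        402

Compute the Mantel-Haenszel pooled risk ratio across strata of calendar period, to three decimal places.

1.616

RR_MH = Σ(aᵢ·n₀ᵢ/nᵢ) / Σ(cᵢ·n₁ᵢ/nᵢ), with n₁ᵢ = aᵢ+bᵢ (exposed), n₀ᵢ = cᵢ+dᵢ (unexposed), nᵢ = n₁ᵢ+n₀ᵢ.
Stratum 1 (2010–2014): n₁ = 800, n₀ = 2662, n = 3462; a·n₀/n = 304·2662/3462 = 233.7516; c·n₁/n = 396·800/3462 = 91.5078
Stratum 2 (2015–2019): n₁ = 3607, n₀ = 781, n = 4388; a·n₀/n = 2347·781/4388 = 417.7318; c·n₁/n = 379·3607/4388 = 311.5435
RR_MH = (233.7516 + 417.7318) / (91.5078 + 311.5435) = 651.4834 / 403.0513 = 1.61638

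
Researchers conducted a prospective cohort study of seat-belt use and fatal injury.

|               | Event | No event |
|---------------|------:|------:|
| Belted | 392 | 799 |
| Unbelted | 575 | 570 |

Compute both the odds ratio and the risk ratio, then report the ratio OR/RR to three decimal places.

0.742

Cells: a = 392, b = 799, c = 575, d = 570.
OR = (392·570)/(799·575) = 223440/459425 = 0.48635
Risk in exposed = 392/1191 = 0.32914; risk in unexposed = 575/1145 = 0.50218; RR = 0.65541
OR/RR = 0.48635 / 0.65541 = 0.74205
The outcome is not rare, so the OR lies further from 1 than the RR.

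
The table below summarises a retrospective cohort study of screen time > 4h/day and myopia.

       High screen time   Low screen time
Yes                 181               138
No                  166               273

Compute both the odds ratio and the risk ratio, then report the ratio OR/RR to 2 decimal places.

1.39

Reading the table with exposure as columns: a = 181 (High screen time, case), b = 166 (High screen time, non-case), c = 138 (Low screen time, case), d = 273.
OR = (181·273)/(166·138) = 49413/22908 = 2.15702
Risk in exposed = 181/347 = 0.52161; risk in unexposed = 138/411 = 0.33577; RR = 1.55350
OR/RR = 2.15702 / 1.55350 = 1.38849
The outcome is not rare, so the OR lies further from 1 than the RR.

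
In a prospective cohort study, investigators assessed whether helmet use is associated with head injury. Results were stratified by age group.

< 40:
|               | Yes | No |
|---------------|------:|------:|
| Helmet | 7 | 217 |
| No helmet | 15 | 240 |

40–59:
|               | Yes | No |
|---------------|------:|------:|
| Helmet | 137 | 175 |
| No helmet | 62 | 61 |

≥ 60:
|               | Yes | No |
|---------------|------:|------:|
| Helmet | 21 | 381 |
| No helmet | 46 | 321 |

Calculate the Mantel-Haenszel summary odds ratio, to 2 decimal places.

OR_MH = Σ(aᵢdᵢ/nᵢ) / Σ(bᵢcᵢ/nᵢ), where nᵢ is the stratum total.
Stratum 1 (< 40): n = 479; a·d/n = 7·240/479 = 3.5073; b·c/n = 217·15/479 = 6.7954
Stratum 2 (40–59): n = 435; a·d/n = 137·61/435 = 19.2115; b·c/n = 175·62/435 = 24.9425
Stratum 3 (≥ 60): n = 769; a·d/n = 21·321/769 = 8.7659; b·c/n = 381·46/769 = 22.7906
OR_MH = (3.5073 + 19.2115 + 8.7659) / (6.7954 + 24.9425 + 22.7906) = 31.4847 / 54.5286 = 0.57740

0.58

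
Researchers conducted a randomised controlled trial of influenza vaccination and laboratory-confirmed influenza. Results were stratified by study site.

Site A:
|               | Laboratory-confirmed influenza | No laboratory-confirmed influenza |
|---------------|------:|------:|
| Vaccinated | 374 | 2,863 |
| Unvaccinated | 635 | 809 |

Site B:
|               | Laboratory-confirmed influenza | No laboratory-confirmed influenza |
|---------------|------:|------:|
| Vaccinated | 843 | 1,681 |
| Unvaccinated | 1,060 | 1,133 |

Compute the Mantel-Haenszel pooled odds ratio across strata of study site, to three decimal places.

0.349

OR_MH = Σ(aᵢdᵢ/nᵢ) / Σ(bᵢcᵢ/nᵢ), where nᵢ is the stratum total.
Stratum 1 (Site A): n = 4681; a·d/n = 374·809/4681 = 64.6370; b·c/n = 2863·635/4681 = 388.3796
Stratum 2 (Site B): n = 4717; a·d/n = 843·1133/4717 = 202.4844; b·c/n = 1681·1060/4717 = 377.7528
OR_MH = (64.6370 + 202.4844) / (388.3796 + 377.7528) = 267.1215 / 766.1324 = 0.34866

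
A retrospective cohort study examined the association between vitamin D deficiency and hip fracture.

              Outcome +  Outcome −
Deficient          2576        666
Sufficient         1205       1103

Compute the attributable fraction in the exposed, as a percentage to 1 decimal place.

34.3

Cells: a = 2576, b = 666, c = 1205, d = 1103.
Risk in exposed = 2576/3242 = 0.79457; risk in unexposed = 1205/2308 = 0.52210.
RR = 0.79457/0.52210 = 1.52188
AR% = (RR − 1)/RR × 100 = (1.52188 − 1)/1.52188 × 100 = 34.2920%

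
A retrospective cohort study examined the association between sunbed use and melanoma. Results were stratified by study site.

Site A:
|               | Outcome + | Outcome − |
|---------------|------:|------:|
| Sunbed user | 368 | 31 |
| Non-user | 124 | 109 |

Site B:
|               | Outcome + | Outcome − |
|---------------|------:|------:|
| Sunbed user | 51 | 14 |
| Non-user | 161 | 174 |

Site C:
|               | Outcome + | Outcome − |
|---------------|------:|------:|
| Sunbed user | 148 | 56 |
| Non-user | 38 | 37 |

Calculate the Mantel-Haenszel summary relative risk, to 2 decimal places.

1.65

RR_MH = Σ(aᵢ·n₀ᵢ/nᵢ) / Σ(cᵢ·n₁ᵢ/nᵢ), with n₁ᵢ = aᵢ+bᵢ (exposed), n₀ᵢ = cᵢ+dᵢ (unexposed), nᵢ = n₁ᵢ+n₀ᵢ.
Stratum 1 (Site A): n₁ = 399, n₀ = 233, n = 632; a·n₀/n = 368·233/632 = 135.6709; c·n₁/n = 124·399/632 = 78.2848
Stratum 2 (Site B): n₁ = 65, n₀ = 335, n = 400; a·n₀/n = 51·335/400 = 42.7125; c·n₁/n = 161·65/400 = 26.1625
Stratum 3 (Site C): n₁ = 204, n₀ = 75, n = 279; a·n₀/n = 148·75/279 = 39.7849; c·n₁/n = 38·204/279 = 27.7849
RR_MH = (135.6709 + 42.7125 + 39.7849) / (78.2848 + 26.1625 + 27.7849) = 218.1683 / 132.2323 = 1.64989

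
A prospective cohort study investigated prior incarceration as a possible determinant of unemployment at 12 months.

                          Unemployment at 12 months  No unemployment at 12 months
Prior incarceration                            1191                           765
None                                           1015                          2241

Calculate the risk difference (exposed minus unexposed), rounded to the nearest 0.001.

0.297

Cells: a = 1191, b = 765, c = 1015, d = 2241.
Risk in exposed = 1191/1956 = 0.608896; risk in unexposed = 1015/3256 = 0.311732.
Risk difference = 0.608896 − 0.311732 = 0.297164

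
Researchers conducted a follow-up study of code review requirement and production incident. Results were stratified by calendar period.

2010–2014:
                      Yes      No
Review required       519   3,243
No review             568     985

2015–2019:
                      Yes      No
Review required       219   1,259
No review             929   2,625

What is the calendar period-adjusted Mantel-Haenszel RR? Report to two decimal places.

0.45

RR_MH = Σ(aᵢ·n₀ᵢ/nᵢ) / Σ(cᵢ·n₁ᵢ/nᵢ), with n₁ᵢ = aᵢ+bᵢ (exposed), n₀ᵢ = cᵢ+dᵢ (unexposed), nᵢ = n₁ᵢ+n₀ᵢ.
Stratum 1 (2010–2014): n₁ = 3762, n₀ = 1553, n = 5315; a·n₀/n = 519·1553/5315 = 151.6476; c·n₁/n = 568·3762/5315 = 402.0350
Stratum 2 (2015–2019): n₁ = 1478, n₀ = 3554, n = 5032; a·n₀/n = 219·3554/5032 = 154.6753; c·n₁/n = 929·1478/5032 = 272.8661
RR_MH = (151.6476 + 154.6753) / (402.0350 + 272.8661) = 306.3229 / 674.9011 = 0.45388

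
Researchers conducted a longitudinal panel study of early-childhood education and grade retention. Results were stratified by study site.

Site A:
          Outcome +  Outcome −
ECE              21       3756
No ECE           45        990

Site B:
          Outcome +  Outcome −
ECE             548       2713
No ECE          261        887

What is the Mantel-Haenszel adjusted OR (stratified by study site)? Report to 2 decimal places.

OR_MH = Σ(aᵢdᵢ/nᵢ) / Σ(bᵢcᵢ/nᵢ), where nᵢ is the stratum total.
Stratum 1 (Site A): n = 4812; a·d/n = 21·990/4812 = 4.3204; b·c/n = 3756·45/4812 = 35.1247
Stratum 2 (Site B): n = 4409; a·d/n = 548·887/4409 = 110.2463; b·c/n = 2713·261/4409 = 160.6017
OR_MH = (4.3204 + 110.2463) / (35.1247 + 160.6017) = 114.5668 / 195.7264 = 0.58534

0.59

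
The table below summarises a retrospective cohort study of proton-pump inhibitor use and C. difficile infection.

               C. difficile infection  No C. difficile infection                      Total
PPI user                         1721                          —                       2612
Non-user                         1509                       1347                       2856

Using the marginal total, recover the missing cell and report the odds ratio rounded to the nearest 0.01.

1.72

The missing cell is in the exposed row: 2612 − 1721 = 891.
So a = 1721, b = 891, c = 1509, d = 1347.
OR = (a·d)/(b·c) = (1721 × 1347) / (891 × 1509) = 2318187 / 1344519 = 1.72418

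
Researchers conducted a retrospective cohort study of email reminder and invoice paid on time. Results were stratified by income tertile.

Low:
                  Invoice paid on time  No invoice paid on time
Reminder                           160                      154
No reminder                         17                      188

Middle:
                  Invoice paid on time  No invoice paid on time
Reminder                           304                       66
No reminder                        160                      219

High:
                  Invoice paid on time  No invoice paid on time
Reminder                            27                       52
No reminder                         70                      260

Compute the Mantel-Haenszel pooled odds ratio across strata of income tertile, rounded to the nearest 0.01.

5.85

OR_MH = Σ(aᵢdᵢ/nᵢ) / Σ(bᵢcᵢ/nᵢ), where nᵢ is the stratum total.
Stratum 1 (Low): n = 519; a·d/n = 160·188/519 = 57.9576; b·c/n = 154·17/519 = 5.0443
Stratum 2 (Middle): n = 749; a·d/n = 304·219/749 = 88.8865; b·c/n = 66·160/749 = 14.0988
Stratum 3 (High): n = 409; a·d/n = 27·260/409 = 17.1638; b·c/n = 52·70/409 = 8.8998
OR_MH = (57.9576 + 88.8865 + 17.1638) / (5.0443 + 14.0988 + 8.8998) = 164.0079 / 28.0429 = 5.84847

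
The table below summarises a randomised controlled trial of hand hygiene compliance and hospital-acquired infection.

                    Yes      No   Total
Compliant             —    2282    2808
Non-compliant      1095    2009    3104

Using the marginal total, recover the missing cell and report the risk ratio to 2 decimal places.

The missing cell is in the exposed row: 2808 − 2282 = 526.
So a = 526, b = 2282, c = 1095, d = 2009.
RR = [a/(a+b)] / [c/(c+d)] = (526/2808) / (1095/3104) = 0.18732/0.35277 = 0.53100

0.53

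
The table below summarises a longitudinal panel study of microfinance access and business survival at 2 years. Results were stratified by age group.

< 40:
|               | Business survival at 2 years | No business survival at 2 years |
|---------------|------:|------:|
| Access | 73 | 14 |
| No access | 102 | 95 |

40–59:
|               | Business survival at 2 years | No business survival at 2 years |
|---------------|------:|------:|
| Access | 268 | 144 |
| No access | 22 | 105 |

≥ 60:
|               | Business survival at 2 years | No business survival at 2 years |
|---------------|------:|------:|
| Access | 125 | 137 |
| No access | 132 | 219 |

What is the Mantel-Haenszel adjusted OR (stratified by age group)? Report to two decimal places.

OR_MH = Σ(aᵢdᵢ/nᵢ) / Σ(bᵢcᵢ/nᵢ), where nᵢ is the stratum total.
Stratum 1 (< 40): n = 284; a·d/n = 73·95/284 = 24.4190; b·c/n = 14·102/284 = 5.0282
Stratum 2 (40–59): n = 539; a·d/n = 268·105/539 = 52.2078; b·c/n = 144·22/539 = 5.8776
Stratum 3 (≥ 60): n = 613; a·d/n = 125·219/613 = 44.6574; b·c/n = 137·132/613 = 29.5008
OR_MH = (24.4190 + 52.2078 + 44.6574) / (5.0282 + 5.8776 + 29.5008) = 121.2842 / 40.4065 = 3.00160

3.00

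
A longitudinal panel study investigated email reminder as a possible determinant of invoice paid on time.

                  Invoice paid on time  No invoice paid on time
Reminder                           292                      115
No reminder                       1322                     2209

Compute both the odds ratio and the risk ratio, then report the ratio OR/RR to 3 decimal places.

2.214

Cells: a = 292, b = 115, c = 1322, d = 2209.
OR = (292·2209)/(115·1322) = 645028/152030 = 4.24277
Risk in exposed = 292/407 = 0.71744; risk in unexposed = 1322/3531 = 0.37440; RR = 1.91626
OR/RR = 4.24277 / 1.91626 = 2.21409
The outcome is not rare, so the OR lies further from 1 than the RR.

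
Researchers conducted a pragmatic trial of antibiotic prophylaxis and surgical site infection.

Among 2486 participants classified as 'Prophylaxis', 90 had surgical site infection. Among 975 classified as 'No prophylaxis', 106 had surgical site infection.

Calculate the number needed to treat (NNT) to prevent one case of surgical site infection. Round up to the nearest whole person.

14

Risk in treated group = 90/2486 = 0.03620; risk in control = 106/975 = 0.10872.
Absolute risk reduction = 0.10872 − 0.03620 = 0.07252
NNT = 1 / ARR = 1 / 0.07252 = 13.790 → round up → 14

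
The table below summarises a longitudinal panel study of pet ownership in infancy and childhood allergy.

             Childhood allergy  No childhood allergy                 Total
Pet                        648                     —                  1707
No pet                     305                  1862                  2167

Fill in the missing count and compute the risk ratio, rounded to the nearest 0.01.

The missing cell is in the exposed row: 1707 − 648 = 1059.
So a = 648, b = 1059, c = 305, d = 1862.
RR = [a/(a+b)] / [c/(c+d)] = (648/1707) / (305/2167) = 0.37961/0.14075 = 2.69712

2.70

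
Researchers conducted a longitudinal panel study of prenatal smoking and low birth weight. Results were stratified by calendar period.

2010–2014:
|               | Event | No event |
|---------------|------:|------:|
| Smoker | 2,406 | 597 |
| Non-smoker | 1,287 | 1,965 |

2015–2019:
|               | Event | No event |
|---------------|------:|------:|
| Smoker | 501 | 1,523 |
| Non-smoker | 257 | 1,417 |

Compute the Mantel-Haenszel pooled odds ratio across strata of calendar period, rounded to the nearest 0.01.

OR_MH = Σ(aᵢdᵢ/nᵢ) / Σ(bᵢcᵢ/nᵢ), where nᵢ is the stratum total.
Stratum 1 (2010–2014): n = 6255; a·d/n = 2406·1965/6255 = 755.8417; b·c/n = 597·1287/6255 = 122.8360
Stratum 2 (2015–2019): n = 3698; a·d/n = 501·1417/3698 = 191.9732; b·c/n = 1523·257/3698 = 105.8440
OR_MH = (755.8417 + 191.9732) / (122.8360 + 105.8440) = 947.8150 / 228.6799 = 4.14472

4.14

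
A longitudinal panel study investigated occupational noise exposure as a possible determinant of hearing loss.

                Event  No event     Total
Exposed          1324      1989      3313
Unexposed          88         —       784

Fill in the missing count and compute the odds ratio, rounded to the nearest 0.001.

The missing cell is in the unexposed row: 784 − 88 = 696.
So a = 1324, b = 1989, c = 88, d = 696.
OR = (a·d)/(b·c) = (1324 × 696) / (1989 × 88) = 921504 / 175032 = 5.26477

5.265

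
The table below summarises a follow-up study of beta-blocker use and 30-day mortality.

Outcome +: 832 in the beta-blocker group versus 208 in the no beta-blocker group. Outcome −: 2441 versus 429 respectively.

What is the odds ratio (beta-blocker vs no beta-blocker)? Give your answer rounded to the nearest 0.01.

0.70

From the description: a = 832, b = 2441, c = 208, d = 429.
OR = (a·d)/(b·c) = (832 × 429) / (2441 × 208) = 356928 / 507728 = 0.70299
Exposure is associated with lower odds of 30-day mortality (OR = 0.70 < 1).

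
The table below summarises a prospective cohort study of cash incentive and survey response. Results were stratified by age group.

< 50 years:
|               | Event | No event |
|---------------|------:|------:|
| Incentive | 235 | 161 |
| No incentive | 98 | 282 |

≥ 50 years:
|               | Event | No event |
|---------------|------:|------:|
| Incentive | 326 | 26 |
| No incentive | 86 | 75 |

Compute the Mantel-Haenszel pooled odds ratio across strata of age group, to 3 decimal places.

OR_MH = Σ(aᵢdᵢ/nᵢ) / Σ(bᵢcᵢ/nᵢ), where nᵢ is the stratum total.
Stratum 1 (< 50 years): n = 776; a·d/n = 235·282/776 = 85.3995; b·c/n = 161·98/776 = 20.3325
Stratum 2 (≥ 50 years): n = 513; a·d/n = 326·75/513 = 47.6608; b·c/n = 26·86/513 = 4.3587
OR_MH = (85.3995 + 47.6608) / (20.3325 + 4.3587) = 133.0603 / 24.6911 = 5.38899

5.389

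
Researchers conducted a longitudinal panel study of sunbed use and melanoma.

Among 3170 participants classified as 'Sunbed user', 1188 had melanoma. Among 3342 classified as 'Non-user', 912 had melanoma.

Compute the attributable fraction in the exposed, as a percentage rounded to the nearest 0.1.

27.2

From the description: a = 1188, b = 1982, c = 912, d = 2430.
Risk in exposed = 1188/3170 = 0.37476; risk in unexposed = 912/3342 = 0.27289.
RR = 0.37476/0.27289 = 1.37331
AR% = (RR − 1)/RR × 100 = (1.37331 − 1)/1.37331 × 100 = 27.1833%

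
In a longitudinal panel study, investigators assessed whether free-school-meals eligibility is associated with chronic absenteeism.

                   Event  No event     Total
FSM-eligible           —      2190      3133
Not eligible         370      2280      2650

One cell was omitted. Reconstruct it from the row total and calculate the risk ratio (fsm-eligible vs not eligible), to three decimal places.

The missing cell is in the exposed row: 3133 − 2190 = 943.
So a = 943, b = 2190, c = 370, d = 2280.
RR = [a/(a+b)] / [c/(c+d)] = (943/3133) / (370/2650) = 0.30099/0.13962 = 2.15574

2.156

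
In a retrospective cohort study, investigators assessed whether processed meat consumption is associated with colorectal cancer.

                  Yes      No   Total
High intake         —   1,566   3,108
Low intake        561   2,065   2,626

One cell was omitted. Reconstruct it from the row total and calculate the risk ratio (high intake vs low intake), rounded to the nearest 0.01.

2.32

The missing cell is in the exposed row: 3108 − 1566 = 1542.
So a = 1542, b = 1566, c = 561, d = 2065.
RR = [a/(a+b)] / [c/(c+d)] = (1542/3108) / (561/2626) = 0.49614/0.21363 = 2.32239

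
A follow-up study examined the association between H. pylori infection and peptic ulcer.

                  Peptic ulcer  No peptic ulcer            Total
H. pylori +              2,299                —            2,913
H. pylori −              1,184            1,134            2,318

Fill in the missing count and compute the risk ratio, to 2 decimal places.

1.55

The missing cell is in the exposed row: 2913 − 2299 = 614.
So a = 2299, b = 614, c = 1184, d = 1134.
RR = [a/(a+b)] / [c/(c+d)] = (2299/2913) / (1184/2318) = 0.78922/0.51079 = 1.54511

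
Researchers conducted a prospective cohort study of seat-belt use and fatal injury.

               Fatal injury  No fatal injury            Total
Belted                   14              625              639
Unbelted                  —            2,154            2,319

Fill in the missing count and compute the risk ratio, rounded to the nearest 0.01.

The missing cell is in the unexposed row: 2319 − 2154 = 165.
So a = 14, b = 625, c = 165, d = 2154.
RR = [a/(a+b)] / [c/(c+d)] = (14/639) / (165/2319) = 0.02191/0.07115 = 0.30792

0.31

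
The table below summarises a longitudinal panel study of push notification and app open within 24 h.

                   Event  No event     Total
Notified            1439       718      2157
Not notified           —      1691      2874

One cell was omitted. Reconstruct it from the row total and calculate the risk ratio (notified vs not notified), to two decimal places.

1.62

The missing cell is in the unexposed row: 2874 − 1691 = 1183.
So a = 1439, b = 718, c = 1183, d = 1691.
RR = [a/(a+b)] / [c/(c+d)] = (1439/2157) / (1183/2874) = 0.66713/0.41162 = 1.62074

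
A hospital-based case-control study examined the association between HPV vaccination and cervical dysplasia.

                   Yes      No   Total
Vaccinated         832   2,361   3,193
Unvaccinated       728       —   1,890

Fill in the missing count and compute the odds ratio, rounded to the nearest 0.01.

The missing cell is in the unexposed row: 1890 − 728 = 1162.
So a = 832, b = 2361, c = 728, d = 1162.
OR = (a·d)/(b·c) = (832 × 1162) / (2361 × 728) = 966784 / 1718808 = 0.56247

0.56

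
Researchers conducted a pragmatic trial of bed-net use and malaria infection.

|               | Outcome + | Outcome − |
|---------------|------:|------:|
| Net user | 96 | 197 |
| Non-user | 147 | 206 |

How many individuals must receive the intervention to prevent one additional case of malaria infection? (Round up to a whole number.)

Risk in treated group = 96/293 = 0.32765; risk in control = 147/353 = 0.41643.
Absolute risk reduction = 0.41643 − 0.32765 = 0.08879
NNT = 1 / ARR = 1 / 0.08879 = 11.263 → round up → 12

12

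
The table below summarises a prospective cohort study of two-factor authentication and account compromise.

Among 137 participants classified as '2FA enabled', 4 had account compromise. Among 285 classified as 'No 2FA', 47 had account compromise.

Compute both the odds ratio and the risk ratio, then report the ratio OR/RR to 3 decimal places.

0.860

From the description: a = 4, b = 133, c = 47, d = 238.
OR = (4·238)/(133·47) = 952/6251 = 0.15230
Risk in exposed = 4/137 = 0.02920; risk in unexposed = 47/285 = 0.16491; RR = 0.17705
OR/RR = 0.15230 / 0.17705 = 0.86020
The outcome is not rare, so the OR lies further from 1 than the RR.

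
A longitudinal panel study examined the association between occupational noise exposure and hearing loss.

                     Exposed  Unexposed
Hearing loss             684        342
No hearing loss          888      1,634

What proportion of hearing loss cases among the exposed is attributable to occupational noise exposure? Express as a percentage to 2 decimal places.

Reading the table with exposure as columns: a = 684 (Exposed, case), b = 888 (Exposed, non-case), c = 342 (Unexposed, case), d = 1634.
Risk in exposed = 684/1572 = 0.43511; risk in unexposed = 342/1976 = 0.17308.
RR = 0.43511/0.17308 = 2.51399
AR% = (RR − 1)/RR × 100 = (2.51399 − 1)/2.51399 × 100 = 60.2227%

60.22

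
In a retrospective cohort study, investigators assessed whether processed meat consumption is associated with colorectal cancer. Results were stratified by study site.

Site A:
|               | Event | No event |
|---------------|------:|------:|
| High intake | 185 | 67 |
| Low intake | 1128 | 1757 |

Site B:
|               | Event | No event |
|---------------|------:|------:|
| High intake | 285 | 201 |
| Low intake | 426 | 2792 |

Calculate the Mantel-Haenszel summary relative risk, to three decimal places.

2.851

RR_MH = Σ(aᵢ·n₀ᵢ/nᵢ) / Σ(cᵢ·n₁ᵢ/nᵢ), with n₁ᵢ = aᵢ+bᵢ (exposed), n₀ᵢ = cᵢ+dᵢ (unexposed), nᵢ = n₁ᵢ+n₀ᵢ.
Stratum 1 (Site A): n₁ = 252, n₀ = 2885, n = 3137; a·n₀/n = 185·2885/3137 = 170.1387; c·n₁/n = 1128·252/3137 = 90.6140
Stratum 2 (Site B): n₁ = 486, n₀ = 3218, n = 3704; a·n₀/n = 285·3218/3704 = 247.6053; c·n₁/n = 426·486/3704 = 55.8952
RR_MH = (170.1387 + 247.6053) / (90.6140 + 55.8952) = 417.7440 / 146.5092 = 2.85132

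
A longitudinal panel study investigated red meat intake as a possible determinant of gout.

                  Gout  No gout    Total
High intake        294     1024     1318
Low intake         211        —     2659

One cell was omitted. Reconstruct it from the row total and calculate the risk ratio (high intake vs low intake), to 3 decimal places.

The missing cell is in the unexposed row: 2659 − 211 = 2448.
So a = 294, b = 1024, c = 211, d = 2448.
RR = [a/(a+b)] / [c/(c+d)] = (294/1318) / (211/2659) = 0.22307/0.07935 = 2.81105

2.811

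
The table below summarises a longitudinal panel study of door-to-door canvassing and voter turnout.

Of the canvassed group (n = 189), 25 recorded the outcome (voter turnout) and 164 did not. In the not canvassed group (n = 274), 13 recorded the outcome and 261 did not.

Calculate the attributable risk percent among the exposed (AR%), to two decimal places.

From the description: a = 25, b = 164, c = 13, d = 261.
Risk in exposed = 25/189 = 0.13228; risk in unexposed = 13/274 = 0.04745.
RR = 0.13228/0.04745 = 2.78795
AR% = (RR − 1)/RR × 100 = (2.78795 − 1)/2.78795 × 100 = 64.1314%

64.13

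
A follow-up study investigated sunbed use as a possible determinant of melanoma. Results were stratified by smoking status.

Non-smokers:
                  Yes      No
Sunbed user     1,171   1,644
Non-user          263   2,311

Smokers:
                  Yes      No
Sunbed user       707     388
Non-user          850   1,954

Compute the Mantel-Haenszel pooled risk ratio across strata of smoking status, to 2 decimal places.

RR_MH = Σ(aᵢ·n₀ᵢ/nᵢ) / Σ(cᵢ·n₁ᵢ/nᵢ), with n₁ᵢ = aᵢ+bᵢ (exposed), n₀ᵢ = cᵢ+dᵢ (unexposed), nᵢ = n₁ᵢ+n₀ᵢ.
Stratum 1 (Non-smokers): n₁ = 2815, n₀ = 2574, n = 5389; a·n₀/n = 1171·2574/5389 = 559.3160; c·n₁/n = 263·2815/5389 = 137.3808
Stratum 2 (Smokers): n₁ = 1095, n₀ = 2804, n = 3899; a·n₀/n = 707·2804/3899 = 508.4452; c·n₁/n = 850·1095/3899 = 238.7151
RR_MH = (559.3160 + 508.4452) / (137.3808 + 238.7151) = 1067.7613 / 376.0958 = 2.83907

2.84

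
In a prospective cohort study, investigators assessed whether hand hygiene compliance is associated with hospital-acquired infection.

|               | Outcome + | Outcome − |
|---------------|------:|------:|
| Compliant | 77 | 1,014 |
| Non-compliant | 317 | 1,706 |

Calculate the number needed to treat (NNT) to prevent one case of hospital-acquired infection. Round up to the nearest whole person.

12

Risk in treated group = 77/1091 = 0.07058; risk in control = 317/2023 = 0.15670.
Absolute risk reduction = 0.15670 − 0.07058 = 0.08612
NNT = 1 / ARR = 1 / 0.08612 = 11.612 → round up → 12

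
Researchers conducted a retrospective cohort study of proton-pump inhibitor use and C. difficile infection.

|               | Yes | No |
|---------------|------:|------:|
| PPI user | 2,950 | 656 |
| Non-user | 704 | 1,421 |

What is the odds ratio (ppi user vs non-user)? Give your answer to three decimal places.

9.077

Cells: a = 2950, b = 656, c = 704, d = 1421.
OR = (a·d)/(b·c) = (2950 × 1421) / (656 × 704) = 4191950 / 461824 = 9.07694
The odds of C. difficile infection are about 9.08 times as high in the ppi user group.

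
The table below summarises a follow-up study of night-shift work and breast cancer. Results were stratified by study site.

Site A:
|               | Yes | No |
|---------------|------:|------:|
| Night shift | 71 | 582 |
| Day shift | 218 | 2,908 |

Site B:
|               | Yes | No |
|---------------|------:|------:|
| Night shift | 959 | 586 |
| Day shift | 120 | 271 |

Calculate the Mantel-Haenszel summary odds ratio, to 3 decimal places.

2.702

OR_MH = Σ(aᵢdᵢ/nᵢ) / Σ(bᵢcᵢ/nᵢ), where nᵢ is the stratum total.
Stratum 1 (Site A): n = 3779; a·d/n = 71·2908/3779 = 54.6356; b·c/n = 582·218/3779 = 33.5740
Stratum 2 (Site B): n = 1936; a·d/n = 959·271/1936 = 134.2402; b·c/n = 586·120/1936 = 36.3223
OR_MH = (54.6356 + 134.2402) / (33.5740 + 36.3223) = 188.8758 / 69.8963 = 2.70223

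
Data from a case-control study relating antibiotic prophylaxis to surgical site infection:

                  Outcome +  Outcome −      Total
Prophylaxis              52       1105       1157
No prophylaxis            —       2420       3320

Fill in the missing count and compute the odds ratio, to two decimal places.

0.13

The missing cell is in the unexposed row: 3320 − 2420 = 900.
So a = 52, b = 1105, c = 900, d = 2420.
OR = (a·d)/(b·c) = (52 × 2420) / (1105 × 900) = 125840 / 994500 = 0.12654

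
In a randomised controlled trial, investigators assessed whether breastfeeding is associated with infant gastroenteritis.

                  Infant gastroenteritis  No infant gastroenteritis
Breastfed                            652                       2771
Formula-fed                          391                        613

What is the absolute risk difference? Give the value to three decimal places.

Cells: a = 652, b = 2771, c = 391, d = 613.
Risk in exposed = 652/3423 = 0.190476; risk in unexposed = 391/1004 = 0.389442.
Risk difference = 0.190476 − 0.389442 = -0.198966

-0.199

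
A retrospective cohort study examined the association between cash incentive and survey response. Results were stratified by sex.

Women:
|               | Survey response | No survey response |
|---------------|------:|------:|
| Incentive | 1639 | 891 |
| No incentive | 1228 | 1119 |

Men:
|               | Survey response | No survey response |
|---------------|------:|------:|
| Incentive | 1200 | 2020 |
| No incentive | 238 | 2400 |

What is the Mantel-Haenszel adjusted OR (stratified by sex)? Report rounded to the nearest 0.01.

OR_MH = Σ(aᵢdᵢ/nᵢ) / Σ(bᵢcᵢ/nᵢ), where nᵢ is the stratum total.
Stratum 1 (Women): n = 4877; a·d/n = 1639·1119/4877 = 376.0593; b·c/n = 891·1228/4877 = 224.3486
Stratum 2 (Men): n = 5858; a·d/n = 1200·2400/5858 = 491.6354; b·c/n = 2020·238/5858 = 82.0690
OR_MH = (376.0593 + 491.6354) / (224.3486 + 82.0690) = 867.6946 / 306.4175 = 2.83174

2.83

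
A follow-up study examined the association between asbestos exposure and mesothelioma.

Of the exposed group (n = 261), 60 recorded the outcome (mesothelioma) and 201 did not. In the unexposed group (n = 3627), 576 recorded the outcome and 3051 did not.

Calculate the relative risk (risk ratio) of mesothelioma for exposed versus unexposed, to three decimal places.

1.448

From the description: a = 60, b = 201, c = 576, d = 3051.
Risk in exposed = 60/261 = 0.22989; risk in unexposed = 576/3627 = 0.15881.
RR = 0.22989 / 0.15881 = 1.44756
The risk among the exposed is 1.45 times that among the unexposed.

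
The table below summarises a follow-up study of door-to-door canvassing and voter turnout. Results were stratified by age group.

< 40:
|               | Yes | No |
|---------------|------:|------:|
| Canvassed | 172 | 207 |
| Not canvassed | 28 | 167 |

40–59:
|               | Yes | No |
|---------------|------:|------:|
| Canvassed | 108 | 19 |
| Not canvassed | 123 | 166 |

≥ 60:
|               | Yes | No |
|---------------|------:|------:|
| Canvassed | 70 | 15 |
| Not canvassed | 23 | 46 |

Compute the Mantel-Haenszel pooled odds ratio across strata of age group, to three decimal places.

OR_MH = Σ(aᵢdᵢ/nᵢ) / Σ(bᵢcᵢ/nᵢ), where nᵢ is the stratum total.
Stratum 1 (< 40): n = 574; a·d/n = 172·167/574 = 50.0418; b·c/n = 207·28/574 = 10.0976
Stratum 2 (40–59): n = 416; a·d/n = 108·166/416 = 43.0962; b·c/n = 19·123/416 = 5.6178
Stratum 3 (≥ 60): n = 154; a·d/n = 70·46/154 = 20.9091; b·c/n = 15·23/154 = 2.2403
OR_MH = (50.0418 + 43.0962 + 20.9091) / (10.0976 + 5.6178 + 2.2403) = 114.0471 / 17.9556 = 6.35161

6.352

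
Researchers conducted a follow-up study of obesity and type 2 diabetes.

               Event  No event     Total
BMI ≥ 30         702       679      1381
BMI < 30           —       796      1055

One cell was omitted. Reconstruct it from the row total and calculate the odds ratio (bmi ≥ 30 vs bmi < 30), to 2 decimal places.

3.18

The missing cell is in the unexposed row: 1055 − 796 = 259.
So a = 702, b = 679, c = 259, d = 796.
OR = (a·d)/(b·c) = (702 × 796) / (679 × 259) = 558792 / 175861 = 3.17746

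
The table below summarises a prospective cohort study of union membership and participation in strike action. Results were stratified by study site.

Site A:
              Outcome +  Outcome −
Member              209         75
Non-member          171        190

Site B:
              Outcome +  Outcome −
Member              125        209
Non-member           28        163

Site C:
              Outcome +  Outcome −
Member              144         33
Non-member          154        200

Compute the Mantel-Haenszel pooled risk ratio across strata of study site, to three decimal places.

1.789

RR_MH = Σ(aᵢ·n₀ᵢ/nᵢ) / Σ(cᵢ·n₁ᵢ/nᵢ), with n₁ᵢ = aᵢ+bᵢ (exposed), n₀ᵢ = cᵢ+dᵢ (unexposed), nᵢ = n₁ᵢ+n₀ᵢ.
Stratum 1 (Site A): n₁ = 284, n₀ = 361, n = 645; a·n₀/n = 209·361/645 = 116.9752; c·n₁/n = 171·284/645 = 75.2930
Stratum 2 (Site B): n₁ = 334, n₀ = 191, n = 525; a·n₀/n = 125·191/525 = 45.4762; c·n₁/n = 28·334/525 = 17.8133
Stratum 3 (Site C): n₁ = 177, n₀ = 354, n = 531; a·n₀/n = 144·354/531 = 96.0000; c·n₁/n = 154·177/531 = 51.3333
RR_MH = (116.9752 + 45.4762 + 96.0000) / (75.2930 + 17.8133 + 51.3333) = 258.4514 / 144.4397 = 1.78934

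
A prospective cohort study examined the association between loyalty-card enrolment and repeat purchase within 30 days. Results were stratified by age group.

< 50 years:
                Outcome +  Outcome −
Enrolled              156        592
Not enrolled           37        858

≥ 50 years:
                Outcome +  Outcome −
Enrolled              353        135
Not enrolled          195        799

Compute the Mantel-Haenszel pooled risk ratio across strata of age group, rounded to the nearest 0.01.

3.97

RR_MH = Σ(aᵢ·n₀ᵢ/nᵢ) / Σ(cᵢ·n₁ᵢ/nᵢ), with n₁ᵢ = aᵢ+bᵢ (exposed), n₀ᵢ = cᵢ+dᵢ (unexposed), nᵢ = n₁ᵢ+n₀ᵢ.
Stratum 1 (< 50 years): n₁ = 748, n₀ = 895, n = 1643; a·n₀/n = 156·895/1643 = 84.9787; c·n₁/n = 37·748/1643 = 16.8448
Stratum 2 (≥ 50 years): n₁ = 488, n₀ = 994, n = 1482; a·n₀/n = 353·994/1482 = 236.7625; c·n₁/n = 195·488/1482 = 64.2105
RR_MH = (84.9787 + 236.7625) / (16.8448 + 64.2105) = 321.7412 / 81.0553 = 3.96940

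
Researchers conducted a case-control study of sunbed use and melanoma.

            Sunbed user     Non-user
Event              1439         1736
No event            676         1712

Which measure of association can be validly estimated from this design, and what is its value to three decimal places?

2.099

Reading the table with exposure as columns: a = 1439 (Sunbed user, case), b = 676 (Sunbed user, non-case), c = 1736 (Non-user, case), d = 1712.
This is a case-control study: participants were sampled on outcome status, so risks in the source population cannot be estimated directly — relative risk is not valid here. The odds ratio is the appropriate measure.
OR = (a·d)/(b·c) = (1439 × 1712) / (676 × 1736) = 2463568 / 1173536 = 2.09927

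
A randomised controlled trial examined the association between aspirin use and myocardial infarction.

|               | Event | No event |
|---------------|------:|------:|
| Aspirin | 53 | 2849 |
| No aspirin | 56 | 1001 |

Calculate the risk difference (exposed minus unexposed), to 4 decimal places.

-0.0347

Cells: a = 53, b = 2849, c = 56, d = 1001.
Risk in exposed = 53/2902 = 0.018263; risk in unexposed = 56/1057 = 0.052980.
Risk difference = 0.018263 − 0.052980 = -0.034717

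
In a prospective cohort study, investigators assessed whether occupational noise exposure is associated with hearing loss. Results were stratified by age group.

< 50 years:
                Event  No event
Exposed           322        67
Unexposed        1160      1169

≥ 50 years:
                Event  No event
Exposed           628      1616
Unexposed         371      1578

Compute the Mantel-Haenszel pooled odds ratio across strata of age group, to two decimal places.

OR_MH = Σ(aᵢdᵢ/nᵢ) / Σ(bᵢcᵢ/nᵢ), where nᵢ is the stratum total.
Stratum 1 (< 50 years): n = 2718; a·d/n = 322·1169/2718 = 138.4908; b·c/n = 67·1160/2718 = 28.5946
Stratum 2 (≥ 50 years): n = 4193; a·d/n = 628·1578/4193 = 236.3425; b·c/n = 1616·371/4193 = 142.9850
OR_MH = (138.4908 + 236.3425) / (28.5946 + 142.9850) = 374.8333 / 171.5795 = 2.18460

2.18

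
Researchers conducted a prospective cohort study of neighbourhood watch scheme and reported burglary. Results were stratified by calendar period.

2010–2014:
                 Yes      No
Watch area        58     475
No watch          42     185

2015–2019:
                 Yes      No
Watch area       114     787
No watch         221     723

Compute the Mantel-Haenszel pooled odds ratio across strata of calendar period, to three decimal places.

0.488

OR_MH = Σ(aᵢdᵢ/nᵢ) / Σ(bᵢcᵢ/nᵢ), where nᵢ is the stratum total.
Stratum 1 (2010–2014): n = 760; a·d/n = 58·185/760 = 14.1184; b·c/n = 475·42/760 = 26.2500
Stratum 2 (2015–2019): n = 1845; a·d/n = 114·723/1845 = 44.6732; b·c/n = 787·221/1845 = 94.2694
OR_MH = (14.1184 + 44.6732) / (26.2500 + 94.2694) = 58.7916 / 120.5194 = 0.48782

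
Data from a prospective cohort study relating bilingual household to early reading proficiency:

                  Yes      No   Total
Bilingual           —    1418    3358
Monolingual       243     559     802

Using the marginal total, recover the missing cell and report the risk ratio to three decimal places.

The missing cell is in the exposed row: 3358 − 1418 = 1940.
So a = 1940, b = 1418, c = 243, d = 559.
RR = [a/(a+b)] / [c/(c+d)] = (1940/3358) / (243/802) = 0.57772/0.30299 = 1.90673

1.907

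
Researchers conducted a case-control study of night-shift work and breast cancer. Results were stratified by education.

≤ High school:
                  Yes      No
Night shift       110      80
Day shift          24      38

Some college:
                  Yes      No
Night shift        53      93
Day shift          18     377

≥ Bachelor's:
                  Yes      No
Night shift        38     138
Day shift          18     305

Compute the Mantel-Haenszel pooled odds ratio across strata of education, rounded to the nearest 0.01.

OR_MH = Σ(aᵢdᵢ/nᵢ) / Σ(bᵢcᵢ/nᵢ), where nᵢ is the stratum total.
Stratum 1 (≤ High school): n = 252; a·d/n = 110·38/252 = 16.5873; b·c/n = 80·24/252 = 7.6190
Stratum 2 (Some college): n = 541; a·d/n = 53·377/541 = 36.9335; b·c/n = 93·18/541 = 3.0943
Stratum 3 (≥ Bachelor's): n = 499; a·d/n = 38·305/499 = 23.2265; b·c/n = 138·18/499 = 4.9780
OR_MH = (16.5873 + 36.9335 + 23.2265) / (7.6190 + 3.0943 + 4.9780) = 76.7472 / 15.6913 = 4.89108

4.89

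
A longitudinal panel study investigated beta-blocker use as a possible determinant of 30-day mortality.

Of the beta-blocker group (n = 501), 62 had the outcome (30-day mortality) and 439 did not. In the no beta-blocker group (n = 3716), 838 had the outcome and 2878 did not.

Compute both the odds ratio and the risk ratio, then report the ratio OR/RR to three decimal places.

From the description: a = 62, b = 439, c = 838, d = 2878.
OR = (62·2878)/(439·838) = 178436/367882 = 0.48504
Risk in exposed = 62/501 = 0.12375; risk in unexposed = 838/3716 = 0.22551; RR = 0.54876
OR/RR = 0.48504 / 0.54876 = 0.88387
The outcome is not rare, so the OR lies further from 1 than the RR.

0.884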